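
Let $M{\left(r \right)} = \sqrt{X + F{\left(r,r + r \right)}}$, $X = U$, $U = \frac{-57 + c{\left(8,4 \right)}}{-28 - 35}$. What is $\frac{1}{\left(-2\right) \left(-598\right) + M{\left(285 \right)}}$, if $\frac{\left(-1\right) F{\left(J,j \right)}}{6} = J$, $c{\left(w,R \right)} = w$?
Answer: $\frac{10764}{12889127} - \frac{3 i \sqrt{15383}}{12889127} \approx 0.00083512 - 2.8868 \cdot 10^{-5} i$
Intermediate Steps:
$F{\left(J,j \right)} = - 6 J$
$U = \frac{7}{9}$ ($U = \frac{-57 + 8}{-28 - 35} = - \frac{49}{-63} = \left(-49\right) \left(- \frac{1}{63}\right) = \frac{7}{9} \approx 0.77778$)
$X = \frac{7}{9} \approx 0.77778$
$M{\left(r \right)} = \sqrt{\frac{7}{9} - 6 r}$
$\frac{1}{\left(-2\right) \left(-598\right) + M{\left(285 \right)}} = \frac{1}{\left(-2\right) \left(-598\right) + \frac{\sqrt{7 - 15390}}{3}} = \frac{1}{1196 + \frac{\sqrt{7 - 15390}}{3}} = \frac{1}{1196 + \frac{\sqrt{-15383}}{3}} = \frac{1}{1196 + \frac{i \sqrt{15383}}{3}}$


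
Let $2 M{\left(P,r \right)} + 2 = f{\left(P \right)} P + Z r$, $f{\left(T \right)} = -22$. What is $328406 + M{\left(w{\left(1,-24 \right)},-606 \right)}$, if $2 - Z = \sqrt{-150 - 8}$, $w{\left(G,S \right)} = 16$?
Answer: $327623 + 303 i \sqrt{158} \approx 3.2762 \cdot 10^{5} + 3808.7 i$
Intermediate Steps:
$Z = 2 - i \sqrt{158}$ ($Z = 2 - \sqrt{-150 - 8} = 2 - \sqrt{-158} = 2 - i \sqrt{158} \approx 2.0 - 12.57 i$)
$M{\left(P,r \right)} = -1 - 11 P + \frac{r \left(2 - i \sqrt{158}\right)}{2}$ ($M{\left(P,r \right)} = -1 + \frac{- 22 P + \left(2 - i \sqrt{158}\right) r}{2} = -1 + \frac{- 22 P + r \left(2 - i \sqrt{158}\right)}{2} = -1 - \left(11 P - \frac{r \left(2 - i \sqrt{158}\right)}{2}\right) = -1 - 11 P + \frac{r \left(2 - i \sqrt{158}\right)}{2}$)
$328406 + M{\left(w{\left(1,-24 \right)},-606 \right)} = 328406 - \left(177 + 303 \left(2 - i \sqrt{158}\right)\right) = 328406 - \left(783 - 303 i \sqrt{158}\right) = 327623 + 303 i \sqrt{158}$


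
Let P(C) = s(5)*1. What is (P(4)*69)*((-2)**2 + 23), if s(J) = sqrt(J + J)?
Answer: 1863*sqrt(10) ≈ 5891.3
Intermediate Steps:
s(J) = sqrt(2)*sqrt(J) (s(J) = sqrt(2*J) = sqrt(2)*sqrt(J))
P(C) = sqrt(10) (P(C) = (sqrt(2)*sqrt(5))*1 = sqrt(10)*1 = sqrt(10))
(P(4)*69)*((-2)**2 + 23) = (sqrt(10)*69)*((-2)**2 + 23) = (69*sqrt(10))*(4 + 23) = (69*sqrt(10))*27 = 1863*sqrt(10)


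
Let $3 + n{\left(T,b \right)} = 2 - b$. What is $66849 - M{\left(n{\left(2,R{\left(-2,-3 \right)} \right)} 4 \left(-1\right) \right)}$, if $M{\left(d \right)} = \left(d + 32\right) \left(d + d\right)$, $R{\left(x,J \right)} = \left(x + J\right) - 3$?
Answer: $67073$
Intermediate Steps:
$R{\left(x,J \right)} = -3 + J + x$ ($R{\left(x,J \right)} = \left(J + x\right) - 3 = -3 + J + x$)
$n{\left(T,b \right)} = -1 - b$ ($n{\left(T,b \right)} = -3 - \left(-2 + b\right) = -1 - b$)
$M{\left(d \right)} = 2 d \left(32 + d\right)$ ($M{\left(d \right)} = \left(32 + d\right) 2 d = 2 d \left(32 + d\right)$)
$66849 - M{\left(n{\left(2,R{\left(-2,-3 \right)} \right)} 4 \left(-1\right) \right)} = 66849 - 2 \left(-1 - \left(-3 - 3 - 2\right)\right) 4 \left(-1\right) \left(32 + \left(-1 - \left(-3 - 3 - 2\right)\right) 4 \left(-1\right)\right) = 66849 - 2 \left(-1 - -8\right) 4 \left(-1\right) \left(32 + \left(-1 - -8\right) 4 \left(-1\right)\right) = 66849 - 2 \left(-1 + 8\right) 4 \left(-1\right) \left(32 + \left(-1 + 8\right) 4 \left(-1\right)\right) = 66849 - 2 \cdot 7 \cdot 4 \left(-1\right) \left(32 + 7 \cdot 4 \left(-1\right)\right) = 66849 - 2 \cdot 28 \left(-1\right) \left(32 + 28 \left(-1\right)\right) = 66849 - 2 \left(-28\right) \left(32 - 28\right) = 66849 - 2 \left(-28\right) 4 = 66849 - -224 = 66849 + 224 = 67073$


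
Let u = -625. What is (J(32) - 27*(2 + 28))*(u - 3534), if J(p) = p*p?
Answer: -890026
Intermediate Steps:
J(p) = p²
(J(32) - 27*(2 + 28))*(u - 3534) = (32² - 27*(2 + 28))*(-625 - 3534) = (1024 - 27*30)*(-4159) = (1024 - 810)*(-4159) = 214*(-4159) = -890026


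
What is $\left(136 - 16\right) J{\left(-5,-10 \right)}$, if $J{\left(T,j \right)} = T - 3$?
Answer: $-960$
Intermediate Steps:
$J{\left(T,j \right)} = -3 + T$ ($J{\left(T,j \right)} = T - 3 = -3 + T$)
$\left(136 - 16\right) J{\left(-5,-10 \right)} = \left(136 - 16\right) \left(-3 - 5\right) = 120 \left(-8\right) = -960$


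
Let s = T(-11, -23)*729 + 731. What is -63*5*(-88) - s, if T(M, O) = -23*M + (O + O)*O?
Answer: -928730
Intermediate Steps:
T(M, O) = -23*M + 2*O² (T(M, O) = -23*M + (2*O)*O = -23*M + 2*O²)
s = 956450 (s = (-23*(-11) + 2*(-23)²)*729 + 731 = (253 + 2*529)*729 + 731 = (253 + 1058)*729 + 731 = 1311*729 + 731 = 955719 + 731 = 956450)
-63*5*(-88) - s = -63*5*(-88) - 1*956450 = -315*(-88) - 956450 = 27720 - 956450 = -928730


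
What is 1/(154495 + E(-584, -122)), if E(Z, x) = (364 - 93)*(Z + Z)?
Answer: -1/162033 ≈ -6.1716e-6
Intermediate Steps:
E(Z, x) = 542*Z (E(Z, x) = 271*(2*Z) = 542*Z)
1/(154495 + E(-584, -122)) = 1/(154495 + 542*(-584)) = 1/(154495 - 316528) = 1/(-162033) = -1/162033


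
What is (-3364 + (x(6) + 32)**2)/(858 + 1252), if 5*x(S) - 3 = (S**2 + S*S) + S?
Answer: -26019/52750 ≈ -0.49325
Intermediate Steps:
x(S) = 3/5 + S/5 + 2*S**2/5 (x(S) = 3/5 + ((S**2 + S*S) + S)/5 = 3/5 + ((S**2 + S**2) + S)/5 = 3/5 + (2*S**2 + S)/5 = 3/5 + (S + 2*S**2)/5 = 3/5 + (S/5 + 2*S**2/5) = 3/5 + S/5 + 2*S**2/5)
(-3364 + (x(6) + 32)**2)/(858 + 1252) = (-3364 + ((3/5 + (1/5)*6 + (2/5)*6**2) + 32)**2)/(858 + 1252) = (-3364 + ((3/5 + 6/5 + (2/5)*36) + 32)**2)/2110 = (-3364 + ((3/5 + 6/5 + 72/5) + 32)**2)*(1/2110) = (-3364 + (81/5 + 32)**2)*(1/2110) = (-3364 + (241/5)**2)*(1/2110) = (-3364 + 58081/25)*(1/2110) = -26019/25*1/2110 = -26019/52750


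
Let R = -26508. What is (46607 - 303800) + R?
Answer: -283701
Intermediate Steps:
(46607 - 303800) + R = (46607 - 303800) - 26508 = -257193 - 26508 = -283701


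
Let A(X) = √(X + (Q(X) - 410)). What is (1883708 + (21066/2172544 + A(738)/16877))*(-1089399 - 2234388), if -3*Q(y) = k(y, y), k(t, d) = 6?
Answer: -6801196999166421783/1086272 - 3323787*√326/16877 ≈ -6.2610e+12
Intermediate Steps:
Q(y) = -2 (Q(y) = -⅓*6 = -2)
A(X) = √(-412 + X) (A(X) = √(X + (-2 - 410)) = √(X - 412) = √(-412 + X))
(1883708 + (21066/2172544 + A(738)/16877))*(-1089399 - 2234388) = (1883708 + (21066/2172544 + √(-412 + 738)/16877))*(-1089399 - 2234388) = (1883708 + (21066*(1/2172544) + √326*(1/16877)))*(-3323787) = (1883708 + (10533/1086272 + √326/16877))*(-3323787) = (2046219267109/1086272 + √326/16877)*(-3323787) = -6801196999166421783/1086272 - 3323787*√326/16877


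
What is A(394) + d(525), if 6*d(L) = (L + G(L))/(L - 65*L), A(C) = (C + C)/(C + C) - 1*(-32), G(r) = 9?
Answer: 1108711/33600 ≈ 32.997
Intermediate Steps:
A(C) = 33 (A(C) = (2*C)/((2*C)) + 32 = (2*C)*(1/(2*C)) + 32 = 1 + 32 = 33)
d(L) = -(9 + L)/(384*L) (d(L) = ((L + 9)/(L - 65*L))/6 = ((9 + L)/((-64*L)))/6 = ((9 + L)*(-1/(64*L)))/6 = (-(9 + L)/(64*L))/6 = -(9 + L)/(384*L))
A(394) + d(525) = 33 + (1/384)*(-9 - 1*525)/525 = 33 + (1/384)*(1/525)*(-9 - 525) = 33 + (1/384)*(1/525)*(-534) = 33 - 89/33600 = 1108711/33600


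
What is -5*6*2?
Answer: -60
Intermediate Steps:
-5*6*2 = -30*2 = -60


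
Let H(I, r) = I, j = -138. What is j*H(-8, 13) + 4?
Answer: 1108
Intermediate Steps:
j*H(-8, 13) + 4 = -138*(-8) + 4 = 1104 + 4 = 1108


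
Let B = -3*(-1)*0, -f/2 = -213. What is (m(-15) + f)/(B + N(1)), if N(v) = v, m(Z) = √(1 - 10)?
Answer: 426 + 3*I ≈ 426.0 + 3.0*I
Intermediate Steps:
f = 426 (f = -2*(-213) = 426)
m(Z) = 3*I (m(Z) = √(-9) = 3*I)
B = 0 (B = 3*0 = 0)
(m(-15) + f)/(B + N(1)) = (3*I + 426)/(0 + 1) = (426 + 3*I)/1 = (426 + 3*I)*1 = 426 + 3*I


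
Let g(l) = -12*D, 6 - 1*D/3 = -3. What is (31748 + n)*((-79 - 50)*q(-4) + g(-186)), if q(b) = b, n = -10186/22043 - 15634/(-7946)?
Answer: 533860094539200/87576839 ≈ 6.0959e+6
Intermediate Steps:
D = 27 (D = 18 - 3*(-3) = 18 + 9 = 27)
n = 131841153/87576839 (n = -10186*1/22043 - 15634*(-1/7946) = -10186/22043 + 7817/3973 = 131841153/87576839 ≈ 1.5054)
g(l) = -324 (g(l) = -12*27 = -324)
(31748 + n)*((-79 - 50)*q(-4) + g(-186)) = (31748 + 131841153/87576839)*((-79 - 50)*(-4) - 324) = 2780521325725*(-129*(-4) - 324)/87576839 = 2780521325725*(516 - 324)/87576839 = (2780521325725/87576839)*192 = 533860094539200/87576839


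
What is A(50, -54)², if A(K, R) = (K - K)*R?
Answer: 0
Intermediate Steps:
A(K, R) = 0 (A(K, R) = 0*R = 0)
A(50, -54)² = 0² = 0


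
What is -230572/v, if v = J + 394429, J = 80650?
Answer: -230572/475079 ≈ -0.48533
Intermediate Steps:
v = 475079 (v = 80650 + 394429 = 475079)
-230572/v = -230572/475079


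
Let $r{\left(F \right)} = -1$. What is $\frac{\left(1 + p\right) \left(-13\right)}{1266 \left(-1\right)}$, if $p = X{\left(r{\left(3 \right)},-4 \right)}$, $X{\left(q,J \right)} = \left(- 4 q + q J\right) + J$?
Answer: $\frac{65}{1266} \approx 0.051343$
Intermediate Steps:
$X{\left(q,J \right)} = J - 4 q + J q$ ($X{\left(q,J \right)} = \left(- 4 q + J q\right) + J = J - 4 q + J q$)
$p = 4$ ($p = -4 - -4 - -4 = -4 + 4 + 4 = 4$)
$\frac{\left(1 + p\right) \left(-13\right)}{1266 \left(-1\right)} = \frac{\left(1 + 4\right) \left(-13\right)}{1266 \left(-1\right)} = \frac{5 \left(-13\right)}{-1266} = \left(-65\right) \left(- \frac{1}{1266}\right) = \frac{65}{1266}$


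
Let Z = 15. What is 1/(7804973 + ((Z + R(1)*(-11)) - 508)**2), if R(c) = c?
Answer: 1/8058989 ≈ 1.2409e-7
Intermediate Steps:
1/(7804973 + ((Z + R(1)*(-11)) - 508)**2) = 1/(7804973 + ((15 + 1*(-11)) - 508)**2) = 1/(7804973 + ((15 - 11) - 508)**2) = 1/(7804973 + (4 - 508)**2) = 1/(7804973 + (-504)**2) = 1/(7804973 + 254016) = 1/8058989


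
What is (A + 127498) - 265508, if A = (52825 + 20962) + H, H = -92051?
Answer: -156274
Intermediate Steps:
A = -18264 (A = (52825 + 20962) - 92051 = 73787 - 92051 = -18264)
(A + 127498) - 265508 = (-18264 + 127498) - 265508 = 109234 - 265508 = -156274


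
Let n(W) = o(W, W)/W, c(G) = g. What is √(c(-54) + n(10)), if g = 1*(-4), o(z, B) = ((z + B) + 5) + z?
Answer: I*√2/2 ≈ 0.70711*I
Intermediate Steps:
o(z, B) = 5 + B + 2*z (o(z, B) = ((B + z) + 5) + z = (5 + B + z) + z = 5 + B + 2*z)
g = -4
c(G) = -4
n(W) = (5 + 3*W)/W (n(W) = (5 + W + 2*W)/W = (5 + 3*W)/W)
√(c(-54) + n(10)) = √(-4 + (3 + 5/10)) = √(-4 + (3 + 5*(⅒))) = √(-4 + (3 + ½)) = √(-4 + 7/2) = √(-½) = I*√2/2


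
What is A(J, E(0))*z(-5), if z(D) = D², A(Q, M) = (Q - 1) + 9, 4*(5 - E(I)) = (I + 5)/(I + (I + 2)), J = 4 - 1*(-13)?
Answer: 625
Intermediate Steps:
J = 17 (J = 4 + 13 = 17)
E(I) = 5 - (5 + I)/(4*(2 + 2*I)) (E(I) = 5 - (I + 5)/(4*(I + (I + 2))) = 5 - (5 + I)/(4*(I + (2 + I))) = 5 - (5 + I)/(4*(2 + 2*I)))
A(Q, M) = 8 + Q (A(Q, M) = (-1 + Q) + 9 = 8 + Q)
A(J, E(0))*z(-5) = (8 + 17)*(-5)² = 25*25 = 625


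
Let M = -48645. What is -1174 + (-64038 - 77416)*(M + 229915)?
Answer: -25641367754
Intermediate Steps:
-1174 + (-64038 - 77416)*(M + 229915) = -1174 + (-64038 - 77416)*(-48645 + 229915) = -1174 - 141454*181270 = -1174 - 25641366580 = -25641367754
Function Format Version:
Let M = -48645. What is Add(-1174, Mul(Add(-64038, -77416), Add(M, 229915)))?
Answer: -25641367754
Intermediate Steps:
Add(-1174, Mul(Add(-64038, -77416), Add(M, 229915))) = Add(-1174, Mul(Add(-64038, -77416), Add(-48645, 229915))) = Add(-1174, Mul(-141454, 181270)) = Add(-1174, -25641366580) = -25641367754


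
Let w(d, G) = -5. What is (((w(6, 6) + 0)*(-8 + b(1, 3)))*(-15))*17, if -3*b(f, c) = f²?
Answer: -10625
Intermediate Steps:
b(f, c) = -f²/3
(((w(6, 6) + 0)*(-8 + b(1, 3)))*(-15))*17 = (((-5 + 0)*(-8 - ⅓*1²))*(-15))*17 = (-5*(-8 - ⅓*1)*(-15))*17 = (-5*(-8 - ⅓)*(-15))*17 = (-5*(-25/3)*(-15))*17 = ((125/3)*(-15))*17 = -625*17 = -10625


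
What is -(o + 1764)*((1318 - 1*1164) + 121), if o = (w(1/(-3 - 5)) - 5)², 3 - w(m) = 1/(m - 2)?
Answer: -140379800/289 ≈ -4.8574e+5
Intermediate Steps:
w(m) = 3 - 1/(-2 + m) (w(m) = 3 - 1/(m - 2) = 3 - 1/(-2 + m))
o = 676/289 (o = ((-7 + 3/(-3 - 5))/(-2 + 1/(-3 - 5)) - 5)² = ((-7 + 3/(-8))/(-2 + 1/(-8)) - 5)² = ((-7 + 3*(-⅛))/(-2 - ⅛) - 5)² = ((-7 - 3/8)/(-17/8) - 5)² = (-8/17*(-59/8) - 5)² = (59/17 - 5)² = (-26/17)² = 676/289 ≈ 2.3391)
-(o + 1764)*((1318 - 1*1164) + 121) = -(676/289 + 1764)*((1318 - 1*1164) + 121) = -510472*((1318 - 1164) + 121)/289 = -510472*(154 + 121)/289 = -510472*275/289 = -1*140379800/289 = -140379800/289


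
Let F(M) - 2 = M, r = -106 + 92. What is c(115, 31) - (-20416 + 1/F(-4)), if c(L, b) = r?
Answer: 40805/2 ≈ 20403.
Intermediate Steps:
r = -14
c(L, b) = -14
F(M) = 2 + M
c(115, 31) - (-20416 + 1/F(-4)) = -14 - (-20416 + 1/(2 - 4)) = -14 - (-20416 + 1/(-2)) = -14 - (-20416 - ½) = -14 - 1*(-40833/2) = -14 + 40833/2 = 40805/2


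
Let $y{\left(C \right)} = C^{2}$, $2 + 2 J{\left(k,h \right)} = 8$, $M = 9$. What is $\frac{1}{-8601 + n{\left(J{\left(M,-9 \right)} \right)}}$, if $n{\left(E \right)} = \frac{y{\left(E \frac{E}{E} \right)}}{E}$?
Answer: $- \frac{1}{8598} \approx -0.00011631$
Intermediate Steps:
$J{\left(k,h \right)} = 3$ ($J{\left(k,h \right)} = -1 + \frac{1}{2} \cdot 8 = -1 + 4 = 3$)
$n{\left(E \right)} = E$ ($n{\left(E \right)} = \frac{\left(E \frac{E}{E}\right)^{2}}{E} = \frac{\left(E 1\right)^{2}}{E} = \frac{E^{2}}{E} = E$)
$\frac{1}{-8601 + n{\left(J{\left(M,-9 \right)} \right)}} = \frac{1}{-8601 + 3} = \frac{1}{-8598} = - \frac{1}{8598}$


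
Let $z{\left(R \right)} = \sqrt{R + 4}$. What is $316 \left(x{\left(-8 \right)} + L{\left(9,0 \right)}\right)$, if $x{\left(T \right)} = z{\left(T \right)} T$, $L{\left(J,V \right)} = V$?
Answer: $- 5056 i \approx - 5056.0 i$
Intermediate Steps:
$z{\left(R \right)} = \sqrt{4 + R}$
$x{\left(T \right)} = T \sqrt{4 + T}$ ($x{\left(T \right)} = \sqrt{4 + T} T = T \sqrt{4 + T}$)
$316 \left(x{\left(-8 \right)} + L{\left(9,0 \right)}\right) = 316 \left(- 8 \sqrt{4 - 8} + 0\right) = 316 \left(- 8 \sqrt{-4} + 0\right) = 316 \left(- 8 \cdot 2 i + 0\right) = 316 \left(- 16 i + 0\right) = 316 \left(- 16 i\right) = - 5056 i$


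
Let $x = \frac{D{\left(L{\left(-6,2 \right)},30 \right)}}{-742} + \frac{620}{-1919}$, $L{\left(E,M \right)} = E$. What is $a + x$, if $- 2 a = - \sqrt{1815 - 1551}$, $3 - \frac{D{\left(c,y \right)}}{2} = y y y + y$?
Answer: $\frac{7376399}{101707} + \sqrt{66} \approx 80.65$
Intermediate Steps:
$D{\left(c,y \right)} = 6 - 2 y - 2 y^{3}$ ($D{\left(c,y \right)} = 6 - 2 \left(y y y + y\right) = 6 - 2 \left(y^{2} y + y\right) = 6 - 2 \left(y^{3} + y\right) = 6 - 2 \left(y + y^{3}\right) = 6 - \left(2 y + 2 y^{3}\right) = 6 - 2 y - 2 y^{3}$)
$a = \sqrt{66}$ ($a = - \frac{\left(-1\right) \sqrt{1815 - 1551}}{2} = - \frac{\left(-1\right) \sqrt{264}}{2} = - \frac{\left(-1\right) 2 \sqrt{66}}{2} = - \frac{\left(-2\right) \sqrt{66}}{2} = \sqrt{66} \approx 8.124$)
$x = \frac{7376399}{101707}$ ($x = \frac{6 - 60 - 2 \cdot 30^{3}}{-742} + \frac{620}{-1919} = \left(6 - 60 - 54000\right) \left(- \frac{1}{742}\right) + 620 \left(- \frac{1}{1919}\right) = \left(6 - 60 - 54000\right) \left(- \frac{1}{742}\right) - \frac{620}{1919} = \left(-54054\right) \left(- \frac{1}{742}\right) - \frac{620}{1919} = \frac{3861}{53} - \frac{620}{1919} = \frac{7376399}{101707} \approx 72.526$)
$a + x = \sqrt{66} + \frac{7376399}{101707} = \frac{7376399}{101707} + \sqrt{66}$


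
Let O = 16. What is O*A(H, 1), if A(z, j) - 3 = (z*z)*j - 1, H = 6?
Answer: 608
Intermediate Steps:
A(z, j) = 2 + j*z² (A(z, j) = 3 + ((z*z)*j - 1) = 3 + (z²*j - 1) = 3 + (j*z² - 1) = 3 + (-1 + j*z²) = 2 + j*z²)
O*A(H, 1) = 16*(2 + 1*6²) = 16*(2 + 1*36) = 16*(2 + 36) = 16*38 = 608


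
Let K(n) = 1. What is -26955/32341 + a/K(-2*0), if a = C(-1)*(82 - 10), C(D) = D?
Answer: -2355507/32341 ≈ -72.833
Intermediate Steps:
a = -72 (a = -(82 - 10) = -1*72 = -72)
-26955/32341 + a/K(-2*0) = -26955/32341 - 72/1 = -26955*1/32341 - 72*1 = -26955/32341 - 72 = -2355507/32341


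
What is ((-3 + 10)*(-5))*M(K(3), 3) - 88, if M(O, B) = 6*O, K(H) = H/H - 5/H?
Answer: 52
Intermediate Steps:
K(H) = 1 - 5/H
((-3 + 10)*(-5))*M(K(3), 3) - 88 = ((-3 + 10)*(-5))*(6*((-5 + 3)/3)) - 88 = (7*(-5))*(6*((⅓)*(-2))) - 88 = -210*(-2)/3 - 88 = -35*(-4) - 88 = 140 - 88 = 52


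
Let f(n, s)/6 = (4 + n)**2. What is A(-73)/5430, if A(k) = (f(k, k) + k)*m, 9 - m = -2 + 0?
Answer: 313423/5430 ≈ 57.721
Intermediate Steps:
f(n, s) = 6*(4 + n)**2
m = 11 (m = 9 - (-2 + 0) = 9 - 1*(-2) = 9 + 2 = 11)
A(k) = 11*k + 66*(4 + k)**2 (A(k) = (6*(4 + k)**2 + k)*11 = (k + 6*(4 + k)**2)*11 = 11*k + 66*(4 + k)**2)
A(-73)/5430 = (11*(-73) + 66*(4 - 73)**2)/5430 = (-803 + 66*(-69)**2)*(1/5430) = (-803 + 66*4761)*(1/5430) = (-803 + 314226)*(1/5430) = 313423*(1/5430) = 313423/5430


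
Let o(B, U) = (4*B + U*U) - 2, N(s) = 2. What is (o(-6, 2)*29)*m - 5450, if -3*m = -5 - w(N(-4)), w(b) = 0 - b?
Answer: -6088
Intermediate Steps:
w(b) = -b
o(B, U) = -2 + U**2 + 4*B (o(B, U) = (4*B + U**2) - 2 = (U**2 + 4*B) - 2 = -2 + U**2 + 4*B)
m = 1 (m = -(-5 - (-1)*2)/3 = -(-5 - 1*(-2))/3 = -(-5 + 2)/3 = -1/3*(-3) = 1)
(o(-6, 2)*29)*m - 5450 = ((-2 + 2**2 + 4*(-6))*29)*1 - 5450 = ((-2 + 4 - 24)*29)*1 - 5450 = -22*29*1 - 5450 = -638*1 - 5450 = -638 - 5450 = -6088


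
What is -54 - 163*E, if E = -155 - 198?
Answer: 57485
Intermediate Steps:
E = -353
-54 - 163*E = -54 - 163*(-353) = -54 + 57539 = 57485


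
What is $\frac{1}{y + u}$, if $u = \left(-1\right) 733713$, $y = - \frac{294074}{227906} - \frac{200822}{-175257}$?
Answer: $- \frac{19971060921}{14653029906523816} \approx -1.3629 \cdot 10^{-6}$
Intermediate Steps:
$y = - \frac{2884994143}{19971060921}$ ($y = \left(-294074\right) \frac{1}{227906} - - \frac{200822}{175257} = - \frac{147037}{113953} + \frac{200822}{175257} = - \frac{2884994143}{19971060921} \approx -0.14446$)
$u = -733713$
$\frac{1}{y + u} = \frac{1}{- \frac{2884994143}{19971060921} - 733713} = \frac{1}{- \frac{14653029906523816}{19971060921}} = - \frac{19971060921}{14653029906523816}$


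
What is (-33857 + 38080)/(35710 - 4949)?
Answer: 4223/30761 ≈ 0.13728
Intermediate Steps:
(-33857 + 38080)/(35710 - 4949) = 4223/30761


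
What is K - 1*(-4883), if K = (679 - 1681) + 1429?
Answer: 5310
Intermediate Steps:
K = 427 (K = -1002 + 1429 = 427)
K - 1*(-4883) = 427 - 1*(-4883) = 427 + 4883 = 5310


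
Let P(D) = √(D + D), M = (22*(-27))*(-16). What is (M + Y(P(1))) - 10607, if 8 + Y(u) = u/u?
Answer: -1110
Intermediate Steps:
M = 9504 (M = -594*(-16) = 9504)
P(D) = √2*√D (P(D) = √(2*D) = √2*√D)
Y(u) = -7 (Y(u) = -8 + u/u = -8 + 1 = -7)
(M + Y(P(1))) - 10607 = (9504 - 7) - 10607 = 9497 - 10607 = -1110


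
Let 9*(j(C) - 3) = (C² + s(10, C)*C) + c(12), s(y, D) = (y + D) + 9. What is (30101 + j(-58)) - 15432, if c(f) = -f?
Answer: 137662/9 ≈ 15296.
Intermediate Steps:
s(y, D) = 9 + D + y (s(y, D) = (D + y) + 9 = 9 + D + y)
j(C) = 5/3 + C²/9 + C*(19 + C)/9 (j(C) = 3 + ((C² + (9 + C + 10)*C) - 1*12)/9 = 3 + ((C² + (19 + C)*C) - 12)/9 = 3 + ((C² + C*(19 + C)) - 12)/9 = 3 + (-12 + C² + C*(19 + C))/9 = 3 + (-4/3 + C²/9 + C*(19 + C)/9) = 5/3 + C²/9 + C*(19 + C)/9)
(30101 + j(-58)) - 15432 = (30101 + (5/3 + (⅑)*(-58)² + (⅑)*(-58)*(19 - 58))) - 15432 = (30101 + (5/3 + (⅑)*3364 + (⅑)*(-58)*(-39))) - 15432 = (30101 + (5/3 + 3364/9 + 754/3)) - 15432 = (30101 + 5641/9) - 15432 = 276550/9 - 15432 = 137662/9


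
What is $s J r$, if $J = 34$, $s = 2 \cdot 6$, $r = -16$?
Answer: $-6528$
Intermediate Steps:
$s = 12$
$s J r = 12 \cdot 34 \left(-16\right) = 408 \left(-16\right) = -6528$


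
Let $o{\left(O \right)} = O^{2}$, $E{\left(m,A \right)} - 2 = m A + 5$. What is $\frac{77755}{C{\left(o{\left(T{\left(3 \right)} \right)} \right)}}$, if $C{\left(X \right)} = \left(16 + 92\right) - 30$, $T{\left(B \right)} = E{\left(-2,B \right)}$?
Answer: $\frac{77755}{78} \approx 996.86$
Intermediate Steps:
$E{\left(m,A \right)} = 7 + A m$ ($E{\left(m,A \right)} = 2 + \left(m A + 5\right) = 2 + \left(A m + 5\right) = 2 + \left(5 + A m\right) = 7 + A m$)
$T{\left(B \right)} = 7 - 2 B$ ($T{\left(B \right)} = 7 + B \left(-2\right) = 7 - 2 B$)
$C{\left(X \right)} = 78$ ($C{\left(X \right)} = 108 - 30 = 78$)
$\frac{77755}{C{\left(o{\left(T{\left(3 \right)} \right)} \right)}} = \frac{77755}{78}$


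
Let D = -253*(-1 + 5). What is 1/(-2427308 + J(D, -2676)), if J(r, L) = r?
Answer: -1/2428320 ≈ -4.1181e-7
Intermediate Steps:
D = -1012 (D = -253*4 = -1012)
1/(-2427308 + J(D, -2676)) = 1/(-2427308 - 1012) = 1/(-2428320) = -1/2428320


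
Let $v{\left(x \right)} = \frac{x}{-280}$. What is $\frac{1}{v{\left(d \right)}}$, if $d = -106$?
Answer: $\frac{140}{53} \approx 2.6415$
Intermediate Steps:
$v{\left(x \right)} = - \frac{x}{280}$ ($v{\left(x \right)} = x \left(- \frac{1}{280}\right) = - \frac{x}{280}$)
$\frac{1}{v{\left(d \right)}} = \frac{1}{\left(- \frac{1}{280}\right) \left(-106\right)} = \frac{1}{\frac{53}{140}} = \frac{140}{53}$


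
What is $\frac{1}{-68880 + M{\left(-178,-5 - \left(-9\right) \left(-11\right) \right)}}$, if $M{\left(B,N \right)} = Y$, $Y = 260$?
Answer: $- \frac{1}{68620} \approx -1.4573 \cdot 10^{-5}$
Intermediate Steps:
$M{\left(B,N \right)} = 260$
$\frac{1}{-68880 + M{\left(-178,-5 - \left(-9\right) \left(-11\right) \right)}} = \frac{1}{-68880 + 260} = \frac{1}{-68620} = - \frac{1}{68620}$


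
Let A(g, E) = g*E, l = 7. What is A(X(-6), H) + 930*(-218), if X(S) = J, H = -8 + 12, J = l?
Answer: -202712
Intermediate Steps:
J = 7
H = 4
X(S) = 7
A(g, E) = E*g
A(X(-6), H) + 930*(-218) = 4*7 + 930*(-218) = 28 - 202740 = -202712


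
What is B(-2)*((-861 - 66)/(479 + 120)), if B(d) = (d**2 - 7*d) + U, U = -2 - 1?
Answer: -13905/599 ≈ -23.214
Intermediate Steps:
U = -3
B(d) = -3 + d**2 - 7*d (B(d) = (d**2 - 7*d) - 3 = -3 + d**2 - 7*d)
B(-2)*((-861 - 66)/(479 + 120)) = (-3 + (-2)**2 - 7*(-2))*((-861 - 66)/(479 + 120)) = (-3 + 4 + 14)*(-927/599) = 15*(-927*1/599) = 15*(-927/599) = -13905/599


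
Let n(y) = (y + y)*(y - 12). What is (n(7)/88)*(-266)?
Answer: 4655/22 ≈ 211.59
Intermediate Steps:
n(y) = 2*y*(-12 + y) (n(y) = (2*y)*(-12 + y) = 2*y*(-12 + y))
(n(7)/88)*(-266) = ((2*7*(-12 + 7))/88)*(-266) = ((2*7*(-5))*(1/88))*(-266) = -70*1/88*(-266) = -35/44*(-266) = 4655/22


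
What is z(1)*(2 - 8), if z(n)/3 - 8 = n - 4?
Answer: -90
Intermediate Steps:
z(n) = 12 + 3*n (z(n) = 24 + 3*(n - 4) = 24 + 3*(-4 + n) = 24 + (-12 + 3*n) = 12 + 3*n)
z(1)*(2 - 8) = (12 + 3*1)*(2 - 8) = (12 + 3)*(-6) = 15*(-6) = -90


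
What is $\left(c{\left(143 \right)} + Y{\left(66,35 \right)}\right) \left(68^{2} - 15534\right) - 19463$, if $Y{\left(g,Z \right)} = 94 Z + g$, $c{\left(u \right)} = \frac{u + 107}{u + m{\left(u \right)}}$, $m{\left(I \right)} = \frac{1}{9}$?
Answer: $- \frac{11802099081}{322} \approx -3.6652 \cdot 10^{7}$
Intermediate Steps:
$m{\left(I \right)} = \frac{1}{9}$
$c{\left(u \right)} = \frac{107 + u}{\frac{1}{9} + u}$ ($c{\left(u \right)} = \frac{u + 107}{u + \frac{1}{9}} = \frac{107 + u}{\frac{1}{9} + u}$)
$Y{\left(g,Z \right)} = g + 94 Z$
$\left(c{\left(143 \right)} + Y{\left(66,35 \right)}\right) \left(68^{2} - 15534\right) - 19463 = \left(\frac{9 \left(107 + 143\right)}{1 + 9 \cdot 143} + \left(66 + 94 \cdot 35\right)\right) \left(68^{2} - 15534\right) - 19463 = \left(9 \frac{1}{1 + 1287} \cdot 250 + \left(66 + 3290\right)\right) \left(4624 - 15534\right) - 19463 = \left(9 \cdot \frac{1}{1288} \cdot 250 + 3356\right) \left(-10910\right) - 19463 = \left(\frac{1125}{644} + 3356\right) \left(-10910\right) - 19463 = \frac{2162389}{644} \left(-10910\right) - 19463 = - \frac{11795831995}{322} - 19463 = - \frac{11802099081}{322}$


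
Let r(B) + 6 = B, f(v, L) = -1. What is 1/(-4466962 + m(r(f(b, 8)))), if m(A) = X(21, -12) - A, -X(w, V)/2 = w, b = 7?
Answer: -1/4466997 ≈ -2.2386e-7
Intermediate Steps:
X(w, V) = -2*w
r(B) = -6 + B
m(A) = -42 - A (m(A) = -2*21 - A = -42 - A)
1/(-4466962 + m(r(f(b, 8)))) = 1/(-4466962 + (-42 - (-6 - 1))) = 1/(-4466962 + (-42 - 1*(-7))) = 1/(-4466962 + (-42 + 7)) = 1/(-4466962 - 35) = 1/(-4466997) = -1/4466997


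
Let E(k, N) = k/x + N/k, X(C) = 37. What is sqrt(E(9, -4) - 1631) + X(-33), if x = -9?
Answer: 37 + 2*I*sqrt(3673)/3 ≈ 37.0 + 40.404*I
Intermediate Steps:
E(k, N) = -k/9 + N/k (E(k, N) = k/(-9) + N/k = k*(-1/9) + N/k = -k/9 + N/k)
sqrt(E(9, -4) - 1631) + X(-33) = sqrt((-1/9*9 - 4/9) - 1631) + 37 = sqrt((-1 - 4*1/9) - 1631) + 37 = sqrt((-1 - 4/9) - 1631) + 37 = sqrt(-13/9 - 1631) + 37 = sqrt(-14692/9) + 37 = 2*I*sqrt(3673)/3 + 37 = 37 + 2*I*sqrt(3673)/3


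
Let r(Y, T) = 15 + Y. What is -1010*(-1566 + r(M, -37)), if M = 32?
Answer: 1534190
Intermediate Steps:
-1010*(-1566 + r(M, -37)) = -1010*(-1566 + (15 + 32)) = -1010*(-1566 + 47) = -1010*(-1519) = 1534190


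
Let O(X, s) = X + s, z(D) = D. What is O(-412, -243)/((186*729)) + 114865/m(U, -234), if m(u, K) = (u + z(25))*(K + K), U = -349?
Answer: 10614325/14101776 ≈ 0.75269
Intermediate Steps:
m(u, K) = 2*K*(25 + u) (m(u, K) = (u + 25)*(K + K) = (25 + u)*(2*K) = 2*K*(25 + u))
O(-412, -243)/((186*729)) + 114865/m(U, -234) = (-412 - 243)/((186*729)) + 114865/((2*(-234)*(25 - 349))) = -655/135594 + 114865/((2*(-234)*(-324))) = -655*1/135594 + 114865/151632 = -655/135594 + 114865*(1/151632) = -655/135594 + 114865/151632 = 10614325/14101776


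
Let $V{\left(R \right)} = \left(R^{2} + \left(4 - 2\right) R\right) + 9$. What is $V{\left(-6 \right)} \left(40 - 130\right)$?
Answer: $-2970$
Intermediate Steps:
$V{\left(R \right)} = 9 + R^{2} + 2 R$ ($V{\left(R \right)} = \left(R^{2} + \left(4 - 2\right) R\right) + 9 = \left(R^{2} + 2 R\right) + 9 = 9 + R^{2} + 2 R$)
$V{\left(-6 \right)} \left(40 - 130\right) = \left(9 + \left(-6\right)^{2} + 2 \left(-6\right)\right) \left(40 - 130\right) = \left(9 + 36 - 12\right) \left(-90\right) = 33 \left(-90\right) = -2970$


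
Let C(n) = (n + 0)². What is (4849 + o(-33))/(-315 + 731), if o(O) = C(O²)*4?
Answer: 4748533/416 ≈ 11415.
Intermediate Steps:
C(n) = n²
o(O) = 4*O⁴ (o(O) = (O²)²*4 = O⁴*4 = 4*O⁴)
(4849 + o(-33))/(-315 + 731) = (4849 + 4*(-33)⁴)/(-315 + 731) = (4849 + 4*1185921)/416 = (4849 + 4743684)*(1/416) = 4748533*(1/416) = 4748533/416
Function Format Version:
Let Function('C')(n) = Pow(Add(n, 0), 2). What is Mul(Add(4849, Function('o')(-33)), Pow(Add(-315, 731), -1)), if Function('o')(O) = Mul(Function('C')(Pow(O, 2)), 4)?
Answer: Rational(4748533, 416) ≈ 11415.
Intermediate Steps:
Function('C')(n) = Pow(n, 2)
Function('o')(O) = Mul(4, Pow(O, 4)) (Function('o')(O) = Mul(Pow(Pow(O, 2), 2), 4) = Mul(Pow(O, 4), 4) = Mul(4, Pow(O, 4)))
Mul(Add(4849, Function('o')(-33)), Pow(Add(-315, 731), -1)) = Mul(Add(4849, Mul(4, Pow(-33, 4))), Pow(Add(-315, 731), -1)) = Mul(Add(4849, Mul(4, 1185921)), Pow(416, -1)) = Mul(Add(4849, 4743684), Rational(1, 416)) = Mul(4748533, Rational(1, 416)) = Rational(4748533, 416)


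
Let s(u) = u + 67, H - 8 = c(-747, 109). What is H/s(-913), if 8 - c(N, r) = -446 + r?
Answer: -353/846 ≈ -0.41726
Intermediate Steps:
c(N, r) = 454 - r (c(N, r) = 8 - (-446 + r) = 8 + (446 - r) = 454 - r)
H = 353 (H = 8 + (454 - 1*109) = 8 + (454 - 109) = 8 + 345 = 353)
s(u) = 67 + u
H/s(-913) = 353/(67 - 913) = 353/(-846) = 353*(-1/846) = -353/846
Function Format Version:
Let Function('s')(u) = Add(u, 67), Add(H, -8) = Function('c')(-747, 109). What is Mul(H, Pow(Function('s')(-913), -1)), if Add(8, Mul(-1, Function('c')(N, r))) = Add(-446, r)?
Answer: Rational(-353, 846) ≈ -0.41726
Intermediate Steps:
Function('c')(N, r) = Add(454, Mul(-1, r)) (Function('c')(N, r) = Add(8, Mul(-1, Add(-446, r))) = Add(8, Add(446, Mul(-1, r))) = Add(454, Mul(-1, r)))
H = 353 (H = Add(8, Add(454, Mul(-1, 109))) = Add(8, Add(454, -109)) = Add(8, 345) = 353)
Function('s')(u) = Add(67, u)
Mul(H, Pow(Function('s')(-913), -1)) = Mul(353, Pow(Add(67, -913), -1)) = Mul(353, Pow(-846, -1)) = Mul(353, Rational(-1, 846)) = Rational(-353, 846)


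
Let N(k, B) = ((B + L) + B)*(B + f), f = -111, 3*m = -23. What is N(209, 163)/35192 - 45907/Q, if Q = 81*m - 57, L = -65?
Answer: 101547560/1491261 ≈ 68.095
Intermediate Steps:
m = -23/3 (m = (⅓)*(-23) = -23/3 ≈ -7.6667)
Q = -678 (Q = 81*(-23/3) - 57 = -621 - 57 = -678)
N(k, B) = (-111 + B)*(-65 + 2*B) (N(k, B) = ((B - 65) + B)*(B - 111) = ((-65 + B) + B)*(-111 + B) = (-65 + 2*B)*(-111 + B) = (-111 + B)*(-65 + 2*B))
N(209, 163)/35192 - 45907/Q = (7215 - 287*163 + 2*163²)/35192 - 45907/(-678) = (7215 - 46781 + 2*26569)*(1/35192) - 45907*(-1/678) = (7215 - 46781 + 53138)*(1/35192) + 45907/678 = 13572*(1/35192) + 45907/678 = 3393/8798 + 45907/678 = 101547560/1491261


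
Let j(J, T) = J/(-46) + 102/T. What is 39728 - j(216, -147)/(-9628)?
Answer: 215539414147/5425378 ≈ 39728.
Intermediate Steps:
j(J, T) = 102/T - J/46 (j(J, T) = J*(-1/46) + 102/T = -J/46 + 102/T = 102/T - J/46)
39728 - j(216, -147)/(-9628) = 39728 - (102/(-147) - 1/46*216)/(-9628) = 39728 - (102*(-1/147) - 108/23)*(-1)/9628 = 39728 - (-34/49 - 108/23)*(-1)/9628 = 39728 - (-6074)*(-1)/(1127*9628) = 39728 - 1*3037/5425378 = 39728 - 3037/5425378 = 215539414147/5425378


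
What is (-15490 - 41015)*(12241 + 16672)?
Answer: -1633729065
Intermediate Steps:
(-15490 - 41015)*(12241 + 16672) = -56505*28913 = -1633729065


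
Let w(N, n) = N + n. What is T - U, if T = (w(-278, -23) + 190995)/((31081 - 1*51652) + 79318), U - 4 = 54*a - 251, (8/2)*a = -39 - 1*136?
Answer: 306981981/117494 ≈ 2612.7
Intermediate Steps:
a = -175/4 (a = (-39 - 1*136)/4 = (-39 - 136)/4 = (¼)*(-175) = -175/4 ≈ -43.750)
U = -5219/2 (U = 4 + (54*(-175/4) - 251) = 4 + (-4725/2 - 251) = 4 - 5227/2 = -5219/2 ≈ -2609.5)
T = 190694/58747 (T = ((-278 - 23) + 190995)/((31081 - 1*51652) + 79318) = (-301 + 190995)/((31081 - 51652) + 79318) = 190694/(-20571 + 79318) = 190694/58747 ≈ 3.2460)
T - U = 190694/58747 - 1*(-5219/2) = 190694/58747 + 5219/2 = 306981981/117494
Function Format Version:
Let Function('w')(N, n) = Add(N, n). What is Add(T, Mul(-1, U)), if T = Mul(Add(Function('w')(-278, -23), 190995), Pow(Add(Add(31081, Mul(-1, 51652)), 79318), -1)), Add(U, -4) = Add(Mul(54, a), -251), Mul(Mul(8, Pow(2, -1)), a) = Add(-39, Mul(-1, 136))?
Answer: Rational(306981981, 117494) ≈ 2612.7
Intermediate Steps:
a = Rational(-175, 4) (a = Mul(Rational(1, 4), Add(-39, Mul(-1, 136))) = Mul(Rational(1, 4), Add(-39, -136)) = Mul(Rational(1, 4), -175) = Rational(-175, 4) ≈ -43.750)
U = Rational(-5219, 2) (U = Add(4, Add(Mul(54, Rational(-175, 4)), -251)) = Add(4, Add(Rational(-4725, 2), -251)) = Add(4, Rational(-5227, 2)) = Rational(-5219, 2) ≈ -2609.5)
T = Rational(190694, 58747) (T = Mul(Add(Add(-278, -23), 190995), Pow(Add(Add(31081, Mul(-1, 51652)), 79318), -1)) = Mul(Add(-301, 190995), Pow(Add(Add(31081, -51652), 79318), -1)) = Mul(190694, Pow(Add(-20571, 79318), -1)) = Mul(190694, Pow(58747, -1)) = Mul(190694, Rational(1, 58747)) = Rational(190694, 58747) ≈ 3.2460)
Add(T, Mul(-1, U)) = Add(Rational(190694, 58747), Mul(-1, Rational(-5219, 2))) = Add(Rational(190694, 58747), Rational(5219, 2)) = Rational(306981981, 117494)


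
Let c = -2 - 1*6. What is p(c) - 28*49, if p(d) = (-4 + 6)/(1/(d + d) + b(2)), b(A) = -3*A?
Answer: -133116/97 ≈ -1372.3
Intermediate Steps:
c = -8 (c = -2 - 6 = -8)
p(d) = 2/(-6 + 1/(2*d)) (p(d) = (-4 + 6)/(1/(d + d) - 3*2) = 2/(1/(2*d) - 6) = 2/(-6 + 1/(2*d)))
p(c) - 28*49 = -4*(-8)/(-1 + 12*(-8)) - 28*49 = -4*(-8)/(-1 - 96) - 1372 = -4*(-8)/(-97) - 1372 = -4*(-8)*(-1/97) - 1372 = -32/97 - 1372 = -133116/97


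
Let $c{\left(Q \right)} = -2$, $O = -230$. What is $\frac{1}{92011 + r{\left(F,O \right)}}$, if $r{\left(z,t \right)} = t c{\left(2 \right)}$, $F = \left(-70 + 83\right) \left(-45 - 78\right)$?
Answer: $\frac{1}{92471} \approx 1.0814 \cdot 10^{-5}$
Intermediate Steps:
$F = -1599$ ($F = 13 \left(-123\right) = -1599$)
$r{\left(z,t \right)} = - 2 t$ ($r{\left(z,t \right)} = t \left(-2\right) = - 2 t$)
$\frac{1}{92011 + r{\left(F,O \right)}} = \frac{1}{92011 - -460} = \frac{1}{92011 + 460} = \frac{1}{92471}$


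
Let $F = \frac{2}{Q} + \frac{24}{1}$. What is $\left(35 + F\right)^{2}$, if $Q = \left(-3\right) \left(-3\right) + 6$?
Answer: $\frac{786769}{225} \approx 3496.8$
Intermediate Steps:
$Q = 15$ ($Q = 9 + 6 = 15$)
$F = \frac{362}{15}$ ($F = \frac{2}{15} + \frac{24}{1} = 2 \cdot \frac{1}{15} + 24 \cdot 1 = \frac{2}{15} + 24 = \frac{362}{15} \approx 24.133$)
$\left(35 + F\right)^{2} = \left(35 + \frac{362}{15}\right)^{2} = \left(\frac{887}{15}\right)^{2} = \frac{786769}{225}$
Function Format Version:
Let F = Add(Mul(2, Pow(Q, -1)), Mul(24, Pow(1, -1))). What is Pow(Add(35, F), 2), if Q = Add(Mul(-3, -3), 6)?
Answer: Rational(786769, 225) ≈ 3496.8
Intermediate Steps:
Q = 15 (Q = Add(9, 6) = 15)
F = Rational(362, 15) (F = Add(Mul(2, Pow(15, -1)), Mul(24, Pow(1, -1))) = Add(Mul(2, Rational(1, 15)), Mul(24, 1)) = Add(Rational(2, 15), 24) = Rational(362, 15) ≈ 24.133)
Pow(Add(35, F), 2) = Pow(Add(35, Rational(362, 15)), 2) = Pow(Rational(887, 15), 2) = Rational(786769, 225)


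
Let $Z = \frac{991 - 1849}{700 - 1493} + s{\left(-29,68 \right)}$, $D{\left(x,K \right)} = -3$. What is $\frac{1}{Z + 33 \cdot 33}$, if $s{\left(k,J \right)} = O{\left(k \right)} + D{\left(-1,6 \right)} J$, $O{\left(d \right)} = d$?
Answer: $\frac{61}{52282} \approx 0.0011667$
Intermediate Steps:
$s{\left(k,J \right)} = k - 3 J$
$Z = - \frac{14147}{61}$ ($Z = \frac{991 - 1849}{700 - 1493} - 233 = - \frac{858}{-793} - 233 = \left(-858\right) \left(- \frac{1}{793}\right) - 233 = \frac{66}{61} - 233 = - \frac{14147}{61} \approx -231.92$)
$\frac{1}{Z + 33 \cdot 33} = \frac{1}{- \frac{14147}{61} + 33 \cdot 33} = \frac{1}{- \frac{14147}{61} + 1089} = \frac{1}{\frac{52282}{61}} = \frac{61}{52282}$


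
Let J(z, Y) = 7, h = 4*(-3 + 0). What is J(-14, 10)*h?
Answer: -84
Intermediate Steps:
h = -12 (h = 4*(-3) = -12)
J(-14, 10)*h = 7*(-12) = -84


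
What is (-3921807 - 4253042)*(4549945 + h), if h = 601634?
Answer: -42113380436571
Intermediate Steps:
(-3921807 - 4253042)*(4549945 + h) = (-3921807 - 4253042)*(4549945 + 601634) = -8174849*5151579 = -42113380436571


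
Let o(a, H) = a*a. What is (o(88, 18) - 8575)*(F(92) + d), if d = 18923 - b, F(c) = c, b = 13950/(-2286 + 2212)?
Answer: -590450430/37 ≈ -1.5958e+7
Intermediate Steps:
b = -6975/37 (b = 13950/(-74) = 13950*(-1/74) = -6975/37 ≈ -188.51)
o(a, H) = a**2
d = 707126/37 (d = 18923 - 1*(-6975/37) = 18923 + 6975/37 = 707126/37 ≈ 19112.)
(o(88, 18) - 8575)*(F(92) + d) = (88**2 - 8575)*(92 + 707126/37) = (7744 - 8575)*(710530/37) = -831*710530/37 = -590450430/37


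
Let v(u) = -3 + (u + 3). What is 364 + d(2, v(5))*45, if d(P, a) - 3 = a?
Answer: 724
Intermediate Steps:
v(u) = u (v(u) = -3 + (3 + u) = u)
d(P, a) = 3 + a
364 + d(2, v(5))*45 = 364 + (3 + 5)*45 = 364 + 8*45 = 364 + 360 = 724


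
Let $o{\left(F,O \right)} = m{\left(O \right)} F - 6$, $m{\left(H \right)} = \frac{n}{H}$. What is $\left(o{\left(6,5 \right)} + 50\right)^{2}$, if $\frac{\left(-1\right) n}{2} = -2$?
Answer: $\frac{59536}{25} \approx 2381.4$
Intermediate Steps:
$n = 4$ ($n = \left(-2\right) \left(-2\right) = 4$)
$m{\left(H \right)} = \frac{4}{H}$
$o{\left(F,O \right)} = -6 + \frac{4 F}{O}$ ($o{\left(F,O \right)} = \frac{4}{O} F - 6 = \frac{4 F}{O} - 6 = -6 + \frac{4 F}{O}$)
$\left(o{\left(6,5 \right)} + 50\right)^{2} = \left(\left(-6 + 4 \cdot 6 \cdot \frac{1}{5}\right) + 50\right)^{2} = \left(\left(-6 + \frac{24}{5}\right) + 50\right)^{2} = \left(- \frac{6}{5} + 50\right)^{2} = \left(\frac{244}{5}\right)^{2} = \frac{59536}{25}$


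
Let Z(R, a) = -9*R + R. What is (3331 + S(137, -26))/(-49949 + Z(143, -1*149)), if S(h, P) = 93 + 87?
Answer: -3511/51093 ≈ -0.068718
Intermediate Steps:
Z(R, a) = -8*R
S(h, P) = 180
(3331 + S(137, -26))/(-49949 + Z(143, -1*149)) = (3331 + 180)/(-49949 - 8*143) = 3511/(-49949 - 1144) = 3511/(-51093) = 3511*(-1/51093) = -3511/51093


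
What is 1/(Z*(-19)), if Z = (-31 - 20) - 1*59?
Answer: 1/2090 ≈ 0.00047847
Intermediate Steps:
Z = -110 (Z = -51 - 59 = -110)
1/(Z*(-19)) = 1/(-110*(-19)) = 1/2090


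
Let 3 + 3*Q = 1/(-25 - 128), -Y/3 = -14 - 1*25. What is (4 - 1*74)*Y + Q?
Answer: -3759670/459 ≈ -8191.0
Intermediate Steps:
Y = 117 (Y = -3*(-14 - 1*25) = -3*(-14 - 25) = -3*(-39) = 117)
Q = -460/459 (Q = -1 + 1/(3*(-25 - 128)) = -1 + (1/3)/(-153) = -1 + (1/3)*(-1/153) = -1 - 1/459 = -460/459 ≈ -1.0022)
(4 - 1*74)*Y + Q = (4 - 1*74)*117 - 460/459 = (4 - 74)*117 - 460/459 = -70*117 - 460/459 = -8190 - 460/459 = -3759670/459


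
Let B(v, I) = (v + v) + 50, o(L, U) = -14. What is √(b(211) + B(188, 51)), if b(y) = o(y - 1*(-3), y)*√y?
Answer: √(426 - 14*√211) ≈ 14.921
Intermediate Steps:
B(v, I) = 50 + 2*v (B(v, I) = 2*v + 50 = 50 + 2*v)
b(y) = -14*√y
√(b(211) + B(188, 51)) = √(-14*√211 + (50 + 2*188)) = √(-14*√211 + (50 + 376)) = √(-14*√211 + 426) = √(426 - 14*√211)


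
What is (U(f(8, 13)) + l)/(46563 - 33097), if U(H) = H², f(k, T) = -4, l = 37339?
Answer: 37355/13466 ≈ 2.7740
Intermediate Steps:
(U(f(8, 13)) + l)/(46563 - 33097) = ((-4)² + 37339)/(46563 - 33097) = (16 + 37339)/13466 = 37355*(1/13466) = 37355/13466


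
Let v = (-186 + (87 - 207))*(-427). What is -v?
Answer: -130662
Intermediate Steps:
v = 130662 (v = (-186 - 120)*(-427) = -306*(-427) = 130662)
-v = -1*130662 = -130662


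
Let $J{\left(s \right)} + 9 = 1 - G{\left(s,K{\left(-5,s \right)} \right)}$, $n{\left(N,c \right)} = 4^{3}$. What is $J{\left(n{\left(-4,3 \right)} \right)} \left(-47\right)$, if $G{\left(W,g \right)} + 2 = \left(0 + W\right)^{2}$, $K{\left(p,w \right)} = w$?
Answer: $192794$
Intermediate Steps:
$G{\left(W,g \right)} = -2 + W^{2}$ ($G{\left(W,g \right)} = -2 + \left(0 + W\right)^{2} = -2 + W^{2}$)
$n{\left(N,c \right)} = 64$
$J{\left(s \right)} = -6 - s^{2}$ ($J{\left(s \right)} = -9 - \left(-3 + s^{2}\right) = -6 - s^{2}$)
$J{\left(n{\left(-4,3 \right)} \right)} \left(-47\right) = \left(-6 - 64^{2}\right) \left(-47\right) = \left(-6 - 4096\right) \left(-47\right) = \left(-4102\right) \left(-47\right) = 192794$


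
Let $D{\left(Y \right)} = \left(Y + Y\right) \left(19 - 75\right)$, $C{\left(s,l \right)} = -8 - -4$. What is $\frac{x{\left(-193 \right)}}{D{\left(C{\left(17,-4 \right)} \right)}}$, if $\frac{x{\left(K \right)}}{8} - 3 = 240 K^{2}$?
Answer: $\frac{1277109}{8} \approx 1.5964 \cdot 10^{5}$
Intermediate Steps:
$C{\left(s,l \right)} = -4$ ($C{\left(s,l \right)} = -8 + 4 = -4$)
$D{\left(Y \right)} = - 112 Y$ ($D{\left(Y \right)} = 2 Y \left(-56\right) = - 112 Y$)
$x{\left(K \right)} = 24 + 1920 K^{2}$ ($x{\left(K \right)} = 24 + 8 \cdot 240 K^{2} = 24 + 1920 K^{2}$)
$\frac{x{\left(-193 \right)}}{D{\left(C{\left(17,-4 \right)} \right)}} = \frac{24 + 1920 \left(-193\right)^{2}}{\left(-112\right) \left(-4\right)} = \frac{24 + 1920 \cdot 37249}{448} = \left(24 + 71518080\right) \frac{1}{448} = 71518104 \cdot \frac{1}{448} = \frac{1277109}{8}$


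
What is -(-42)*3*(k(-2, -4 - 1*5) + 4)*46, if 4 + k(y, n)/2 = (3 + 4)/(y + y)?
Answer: -43470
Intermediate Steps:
k(y, n) = -8 + 7/y (k(y, n) = -8 + 2*((3 + 4)/(y + y)) = -8 + 2*(7/((2*y))) = -8 + 2*(7*(1/(2*y))) = -8 + 2*(7/(2*y)) = -8 + 7/y)
-(-42)*3*(k(-2, -4 - 1*5) + 4)*46 = -(-42)*3*((-8 + 7/(-2)) + 4)*46 = -(-42)*3*((-8 + 7*(-½)) + 4)*46 = -(-42)*3*((-8 - 7/2) + 4)*46 = -(-42)*3*(-23/2 + 4)*46 = -(-42)*3*(-15/2)*46 = -(-42)*(-45)/2*46 = -42*45/2*46 = -945*46 = -43470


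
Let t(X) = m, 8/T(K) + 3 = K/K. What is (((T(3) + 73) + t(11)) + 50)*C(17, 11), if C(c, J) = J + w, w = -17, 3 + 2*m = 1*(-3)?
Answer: -696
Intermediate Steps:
T(K) = -4 (T(K) = 8/(-3 + K/K) = 8/(-3 + 1) = 8/(-2) = 8*(-½) = -4)
m = -3 (m = -3/2 + (1*(-3))/2 = -3/2 + (½)*(-3) = -3/2 - 3/2 = -3)
t(X) = -3
C(c, J) = -17 + J (C(c, J) = J - 17 = -17 + J)
(((T(3) + 73) + t(11)) + 50)*C(17, 11) = (((-4 + 73) - 3) + 50)*(-17 + 11) = ((69 - 3) + 50)*(-6) = (66 + 50)*(-6) = 116*(-6) = -696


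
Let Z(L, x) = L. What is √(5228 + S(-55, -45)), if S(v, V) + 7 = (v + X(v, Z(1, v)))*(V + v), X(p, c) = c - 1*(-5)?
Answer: √10121 ≈ 100.60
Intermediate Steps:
X(p, c) = 5 + c (X(p, c) = c + 5 = 5 + c)
S(v, V) = -7 + (6 + v)*(V + v) (S(v, V) = -7 + (v + (5 + 1))*(V + v) = -7 + (v + 6)*(V + v) = -7 + (6 + v)*(V + v))
√(5228 + S(-55, -45)) = √(5228 + (-7 + (-55)² + 6*(-45) + 6*(-55) - 45*(-55))) = √(5228 + (-7 + 3025 - 270 - 330 + 2475)) = √(5228 + 4893) = √10121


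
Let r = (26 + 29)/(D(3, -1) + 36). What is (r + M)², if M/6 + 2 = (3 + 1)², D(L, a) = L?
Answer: 11095561/1521 ≈ 7294.9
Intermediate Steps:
M = 84 (M = -12 + 6*(3 + 1)² = -12 + 6*4² = -12 + 6*16 = -12 + 96 = 84)
r = 55/39 (r = (26 + 29)/(3 + 36) = 55/39 ≈ 1.4103)
(r + M)² = (55/39 + 84)² = (3331/39)² = 11095561/1521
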